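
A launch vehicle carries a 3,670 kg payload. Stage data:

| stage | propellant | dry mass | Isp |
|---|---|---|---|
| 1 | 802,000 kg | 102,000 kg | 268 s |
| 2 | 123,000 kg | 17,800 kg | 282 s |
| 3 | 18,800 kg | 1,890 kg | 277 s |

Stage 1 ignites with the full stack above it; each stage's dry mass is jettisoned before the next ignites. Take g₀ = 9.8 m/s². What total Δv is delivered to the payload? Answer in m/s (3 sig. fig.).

Δv ≈ 11400 m/s

Ignition mass of stage 1 = 802,000+102,000 + 123,000+17,800 + 18,800+1,890 + 3,670 = 1,069,160 kg.
Stage 1: m₀ = 1,069,160 kg, m_f = 1,069,160 − 802,000 = 267,160 kg; Δv = 268×9.8×ln(4.002) = 2626.4×1.3868 ≈ 3642 m/s.
Stage 2: m₀ = 165,160 kg, m_f = 165,160 − 123,000 = 42,160 kg; Δv = 282×9.8×ln(3.917) = 2763.6×1.3654 ≈ 3774 m/s.
Stage 3: m₀ = 24,360 kg, m_f = 24,360 − 18,800 = 5,560 kg; Δv = 277×9.8×ln(4.381) = 2714.6×1.4773 ≈ 4010 m/s.
Total Δv = 3642 + 3774 + 4010 = 11426 m/s.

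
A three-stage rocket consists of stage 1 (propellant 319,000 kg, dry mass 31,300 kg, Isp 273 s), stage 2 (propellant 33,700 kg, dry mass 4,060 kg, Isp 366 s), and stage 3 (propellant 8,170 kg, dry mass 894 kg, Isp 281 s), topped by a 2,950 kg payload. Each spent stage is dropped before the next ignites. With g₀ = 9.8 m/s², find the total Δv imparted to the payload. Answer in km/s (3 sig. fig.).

Ignition mass of stage 1 = 319,000+31,300 + 33,700+4,060 + 8,170+894 + 2,950 = 400,074 kg.
Stage 1: m₀ = 400,074 kg, m_f = 400,074 − 319,000 = 81,074 kg; Δv = 273×9.8×ln(4.935) = 2675.4×1.5963 ≈ 4271 m/s.
Stage 2: m₀ = 49,774 kg, m_f = 49,774 − 33,700 = 16,074 kg; Δv = 366×9.8×ln(3.097) = 3586.8×1.1303 ≈ 4054 m/s.
Stage 3: m₀ = 12,014 kg, m_f = 12,014 − 8,170 = 3,844 kg; Δv = 281×9.8×ln(3.125) = 2753.8×1.1396 ≈ 3138 m/s.
Total Δv = 4271 + 4054 + 3138 = 11463 m/s.

Δv ≈ 11.5 km/s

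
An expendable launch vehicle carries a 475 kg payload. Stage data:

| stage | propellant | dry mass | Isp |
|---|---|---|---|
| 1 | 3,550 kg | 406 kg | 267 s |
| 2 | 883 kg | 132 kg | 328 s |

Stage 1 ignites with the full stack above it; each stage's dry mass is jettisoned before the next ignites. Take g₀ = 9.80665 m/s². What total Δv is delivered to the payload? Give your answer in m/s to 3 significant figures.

Δv ≈ 5650 m/s

Ignition mass of stage 1 = 3,550+406 + 883+132 + 475 = 5,446 kg.
Stage 1: m₀ = 5,446 kg, m_f = 5,446 − 3,550 = 1,896 kg; Δv = 267×9.80665×ln(2.872) = 2618.4×1.0551 ≈ 2763 m/s.
Stage 2: m₀ = 1,490 kg, m_f = 1,490 − 883 = 607 kg; Δv = 328×9.80665×ln(2.455) = 3216.6×0.8980 ≈ 2888 m/s.
Total Δv = 2763 + 2888 = 5651 m/s.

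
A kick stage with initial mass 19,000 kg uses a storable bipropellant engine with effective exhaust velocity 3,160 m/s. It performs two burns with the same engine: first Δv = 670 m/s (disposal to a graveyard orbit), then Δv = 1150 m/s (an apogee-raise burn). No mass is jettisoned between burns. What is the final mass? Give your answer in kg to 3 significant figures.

After the first burn: m = 19000 × exp(−670/3160.0) = 19000 × 0.80894 = 15,369.9 kg.
After the second burn: m = 15,369.9 × exp(−1150/3160.0) = 15,369.9 × 0.69494 = 10,681.2 kg.

final mass ≈ 10700 kg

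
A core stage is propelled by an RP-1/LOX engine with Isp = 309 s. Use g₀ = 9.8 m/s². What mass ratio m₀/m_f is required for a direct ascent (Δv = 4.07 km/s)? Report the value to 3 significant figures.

v_e = Isp · g₀ = 309 × 9.8 = 3028.2 m/s.
m₀/m_f = exp(Δv / v_e) = exp(4070 / 3028.2) = exp(1.3440) = 3.8345.

mass ratio ≈ 3.83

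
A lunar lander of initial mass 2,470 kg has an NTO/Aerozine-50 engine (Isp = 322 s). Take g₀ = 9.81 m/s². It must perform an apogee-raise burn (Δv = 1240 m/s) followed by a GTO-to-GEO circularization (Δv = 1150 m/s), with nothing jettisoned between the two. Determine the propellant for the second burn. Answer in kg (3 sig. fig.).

v_e = Isp · g₀ = 322 × 9.81 = 3158.8 m/s.
After the first burn: m = 2470 × exp(−1240/3158.8) = 2470 × 0.67533 = 1,668.07 kg.
After the second burn: m = 1,668.07 × exp(−1150/3158.8) = 1,668.07 × 0.69485 = 1,159.06 kg.
Second-burn propellant = 1,668.07 − 1,159.06 = 509.01 kg.

propellant for the second burn ≈ 509 kg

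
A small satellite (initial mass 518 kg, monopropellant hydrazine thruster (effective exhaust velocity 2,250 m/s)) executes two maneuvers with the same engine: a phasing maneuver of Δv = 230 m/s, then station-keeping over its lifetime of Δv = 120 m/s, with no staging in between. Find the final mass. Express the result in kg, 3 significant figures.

After the first burn: m = 518 × exp(−230/2250.0) = 518 × 0.90283 = 467.666 kg.
After the second burn: m = 467.666 × exp(−120/2250.0) = 467.666 × 0.94806 = 443.375 kg.

final mass ≈ 443 kg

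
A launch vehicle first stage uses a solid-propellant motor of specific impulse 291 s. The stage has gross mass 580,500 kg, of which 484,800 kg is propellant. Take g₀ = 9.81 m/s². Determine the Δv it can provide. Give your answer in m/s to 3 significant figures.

Δv ≈ 5150 m/s

v_e = Isp · g₀ = 291 × 9.81 = 2854.7 m/s.
m_f = m₀ − m_prop = 580,500 − 484,800 = 95,700 kg.
By the Tsiolkovsky rocket equation, Δv = v_e · ln(m₀/m_f) = 2854.7 × ln(6.066) = 2854.7 × 1.8027 ≈ 5146.1 m/s.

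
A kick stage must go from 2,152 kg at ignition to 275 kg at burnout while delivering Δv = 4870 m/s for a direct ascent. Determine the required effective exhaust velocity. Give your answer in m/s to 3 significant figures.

ln(m₀/m_f) = ln(2152/275) = ln(7.825) = 2.0574.
v_e = Δv / ln(m₀/m_f) = 4870 / 2.0574 = 2367.1 m/s.

v_e ≈ 2370 m/s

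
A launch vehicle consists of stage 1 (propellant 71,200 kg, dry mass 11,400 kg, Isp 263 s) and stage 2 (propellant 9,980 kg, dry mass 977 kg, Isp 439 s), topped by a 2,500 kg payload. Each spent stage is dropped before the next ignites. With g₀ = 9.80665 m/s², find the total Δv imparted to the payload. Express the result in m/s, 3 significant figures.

Δv ≈ 9310 m/s

Ignition mass of stage 1 = 71,200+11,400 + 9,980+977 + 2,500 = 96,057 kg.
Stage 1: m₀ = 96,057 kg, m_f = 96,057 − 71,200 = 24,857 kg; Δv = 263×9.80665×ln(3.864) = 2579.1×1.3518 ≈ 3486 m/s.
Stage 2: m₀ = 13,457 kg, m_f = 13,457 − 9,980 = 3,477 kg; Δv = 439×9.80665×ln(3.87) = 4305.1×1.3533 ≈ 5826 m/s.
Total Δv = 3486 + 5826 = 9312 m/s.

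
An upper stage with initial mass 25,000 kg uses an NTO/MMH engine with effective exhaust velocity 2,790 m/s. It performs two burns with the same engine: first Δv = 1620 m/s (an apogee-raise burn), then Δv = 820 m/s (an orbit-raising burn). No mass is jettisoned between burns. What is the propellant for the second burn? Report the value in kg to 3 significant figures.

propellant for the second burn ≈ 3560 kg

After the first burn: m = 25000 × exp(−1620/2790.0) = 25000 × 0.55954 = 13,988.5 kg.
After the second burn: m = 13,988.5 × exp(−820/2790.0) = 13,988.5 × 0.74535 = 10,426.3 kg.
Second-burn propellant = 13,988.5 − 10,426.3 = 3,562.2 kg.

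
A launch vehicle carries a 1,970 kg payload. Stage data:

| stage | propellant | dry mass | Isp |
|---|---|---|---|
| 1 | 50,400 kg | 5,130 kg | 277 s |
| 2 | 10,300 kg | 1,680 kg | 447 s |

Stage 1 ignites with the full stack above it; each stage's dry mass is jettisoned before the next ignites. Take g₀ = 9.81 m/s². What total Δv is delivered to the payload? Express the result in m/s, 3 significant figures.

Δv ≈ 9390 m/s

Ignition mass of stage 1 = 50,400+5,130 + 10,300+1,680 + 1,970 = 69,480 kg.
Stage 1: m₀ = 69,480 kg, m_f = 69,480 − 50,400 = 19,080 kg; Δv = 277×9.81×ln(3.642) = 2717.4×1.2924 ≈ 3512 m/s.
Stage 2: m₀ = 13,950 kg, m_f = 13,950 − 10,300 = 3,650 kg; Δv = 447×9.81×ln(3.822) = 4385.1×1.3408 ≈ 5879 m/s.
Total Δv = 3512 + 5879 = 9391 m/s.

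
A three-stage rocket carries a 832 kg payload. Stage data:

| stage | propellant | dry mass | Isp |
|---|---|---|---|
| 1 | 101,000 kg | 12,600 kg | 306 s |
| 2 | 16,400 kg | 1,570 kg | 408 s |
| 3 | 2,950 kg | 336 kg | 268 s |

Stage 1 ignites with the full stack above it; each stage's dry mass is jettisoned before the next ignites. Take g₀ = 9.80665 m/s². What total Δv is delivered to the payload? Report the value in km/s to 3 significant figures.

Δv ≈ 12.8 km/s

Ignition mass of stage 1 = 101,000+12,600 + 16,400+1,570 + 2,950+336 + 832 = 135,688 kg.
Stage 1: m₀ = 135,688 kg, m_f = 135,688 − 101,000 = 34,688 kg; Δv = 306×9.80665×ln(3.912) = 3000.8×1.3640 ≈ 4093 m/s.
Stage 2: m₀ = 22,088 kg, m_f = 22,088 − 16,400 = 5,688 kg; Δv = 408×9.80665×ln(3.883) = 4001.1×1.3567 ≈ 5428 m/s.
Stage 3: m₀ = 4,118 kg, m_f = 4,118 − 2,950 = 1,168 kg; Δv = 268×9.80665×ln(3.526) = 2628.2×1.2601 ≈ 3312 m/s.
Total Δv = 4093 + 5428 + 3312 = 12833 m/s.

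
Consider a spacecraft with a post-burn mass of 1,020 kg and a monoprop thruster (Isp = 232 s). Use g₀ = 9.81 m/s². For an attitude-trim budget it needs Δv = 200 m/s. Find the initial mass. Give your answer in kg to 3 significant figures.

initial mass ≈ 1110 kg

v_e = Isp · g₀ = 232 × 9.81 = 2275.9 m/s.
By the Tsiolkovsky rocket equation, m₀/m_f = exp(Δv / v_e) = exp(200 / 2275.9) = exp(0.0879) = 1.0919.
m₀ = m_f × 1.0919 = 1,020 × 1.0919 = 1,113.74 kg.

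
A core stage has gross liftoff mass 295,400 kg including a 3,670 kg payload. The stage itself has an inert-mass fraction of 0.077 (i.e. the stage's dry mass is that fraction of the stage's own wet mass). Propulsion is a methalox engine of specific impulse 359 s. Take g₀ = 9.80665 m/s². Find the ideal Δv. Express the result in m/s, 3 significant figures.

Stage wet mass = m₀ − payload = 295,400 − 3,670 = 291,730 kg.
Stage dry mass = ε × stage wet mass = 0.077 × 291,730 = 22,463.2 kg.
Burnout mass m_f = stage dry + payload = 22,463.2 + 3,670 = 26,133.2 kg.
v_e = Isp · g₀ = 359 × 9.80665 = 3520.6 m/s.
Δv = v_e · ln(295,400/26,133.2) = 3520.6 × ln(11.3) = 3520.6 × 2.4251 ≈ 8538 m/s.

Δv ≈ 8540 m/s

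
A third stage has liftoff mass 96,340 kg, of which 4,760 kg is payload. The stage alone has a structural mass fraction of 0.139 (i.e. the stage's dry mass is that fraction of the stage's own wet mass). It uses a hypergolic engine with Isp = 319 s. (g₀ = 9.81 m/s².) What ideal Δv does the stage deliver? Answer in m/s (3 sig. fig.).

Stage wet mass = m₀ − payload = 96,340 − 4,760 = 91,580 kg.
Stage dry mass = ε × stage wet mass = 0.139 × 91,580 = 12,729.6 kg.
Burnout mass m_f = stage dry + payload = 12,729.6 + 4,760 = 17,489.6 kg.
v_e = Isp · g₀ = 319 × 9.81 = 3129.4 m/s.
Using Δv = v_e ln(m₀/m_f): Δv = v_e · ln(96,340/17,489.6) = 3129.4 × ln(5.508) = 3129.4 × 1.7063 ≈ 5340 m/s.

Δv ≈ 5340 m/s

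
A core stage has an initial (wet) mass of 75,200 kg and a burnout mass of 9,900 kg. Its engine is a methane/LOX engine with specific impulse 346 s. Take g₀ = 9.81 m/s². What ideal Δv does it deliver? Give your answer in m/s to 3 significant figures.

v_e = Isp · g₀ = 346 × 9.81 = 3394.3 m/s.
Δv = v_e · ln(m₀/m_f) = 3394.3 × ln(7.596) = 3394.3 × 2.0276 ≈ 6882.3 m/s.

Δv ≈ 6880 m/s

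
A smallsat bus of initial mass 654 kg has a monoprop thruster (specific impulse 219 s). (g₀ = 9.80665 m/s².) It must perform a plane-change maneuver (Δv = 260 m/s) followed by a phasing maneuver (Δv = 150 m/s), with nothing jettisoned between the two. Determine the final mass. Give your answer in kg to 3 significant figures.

final mass ≈ 540 kg

v_e = Isp · g₀ = 219 × 9.80665 = 2147.7 m/s.
After the first burn: m = 654 × exp(−260/2147.7) = 654 × 0.88598 = 579.431 kg.
After the second burn: m = 579.431 × exp(−150/2147.7) = 579.431 × 0.93254 = 540.343 kg.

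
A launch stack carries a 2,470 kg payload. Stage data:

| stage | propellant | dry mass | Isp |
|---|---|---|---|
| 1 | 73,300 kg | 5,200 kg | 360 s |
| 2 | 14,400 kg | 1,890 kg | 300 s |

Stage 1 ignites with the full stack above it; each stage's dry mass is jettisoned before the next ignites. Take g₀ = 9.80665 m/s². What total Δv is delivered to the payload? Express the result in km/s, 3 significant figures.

Δv ≈ 9.24 km/s

Ignition mass of stage 1 = 73,300+5,200 + 14,400+1,890 + 2,470 = 97,260 kg.
Stage 1: m₀ = 97,260 kg, m_f = 97,260 − 73,300 = 23,960 kg; Δv = 360×9.80665×ln(4.059) = 3530.4×1.4010 ≈ 4946 m/s.
Stage 2: m₀ = 18,760 kg, m_f = 18,760 − 14,400 = 4,360 kg; Δv = 300×9.80665×ln(4.303) = 2942.0×1.4593 ≈ 4293 m/s.
Total Δv = 4946 + 4293 = 9239 m/s.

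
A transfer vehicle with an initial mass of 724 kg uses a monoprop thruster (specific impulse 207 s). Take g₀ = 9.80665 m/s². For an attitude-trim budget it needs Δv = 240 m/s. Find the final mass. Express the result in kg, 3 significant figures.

v_e = Isp · g₀ = 207 × 9.80665 = 2030.0 m/s.
By the Tsiolkovsky rocket equation, m₀/m_f = exp(Δv / v_e) = exp(240 / 2030.0) = exp(0.1182) = 1.1255.
m_f = m₀ / 1.1255 = 724 / 1.1255 = 643.27 kg.

final mass ≈ 643 kg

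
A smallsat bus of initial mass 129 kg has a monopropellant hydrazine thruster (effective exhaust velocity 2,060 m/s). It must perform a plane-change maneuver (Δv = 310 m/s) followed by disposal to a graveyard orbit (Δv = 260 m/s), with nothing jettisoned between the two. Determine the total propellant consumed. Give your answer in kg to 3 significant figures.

total propellant consumed ≈ 31.2 kg

After the first burn: m = 129 × exp(−310/2060.0) = 129 × 0.86029 = 110.977 kg.
After the second burn: m = 110.977 × exp(−260/2060.0) = 110.977 × 0.88143 = 97.8185 kg.
Total propellant = m₀ − m_final = 129 − 97.8185 = 31.1815 kg.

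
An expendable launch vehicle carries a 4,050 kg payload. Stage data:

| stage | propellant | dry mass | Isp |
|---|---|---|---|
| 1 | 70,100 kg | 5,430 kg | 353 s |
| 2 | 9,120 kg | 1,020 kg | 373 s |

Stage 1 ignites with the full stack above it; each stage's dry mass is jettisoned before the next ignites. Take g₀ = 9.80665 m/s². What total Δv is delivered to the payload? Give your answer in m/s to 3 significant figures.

Ignition mass of stage 1 = 70,100+5,430 + 9,120+1,020 + 4,050 = 89,720 kg.
Stage 1: m₀ = 89,720 kg, m_f = 89,720 − 70,100 = 19,620 kg; Δv = 353×9.80665×ln(4.573) = 3461.7×1.5201 ≈ 5262 m/s.
Stage 2: m₀ = 14,190 kg, m_f = 14,190 − 9,120 = 5,070 kg; Δv = 373×9.80665×ln(2.799) = 3657.9×1.0292 ≈ 3765 m/s.
Total Δv = 5262 + 3765 = 9027 m/s.

Δv ≈ 9030 m/s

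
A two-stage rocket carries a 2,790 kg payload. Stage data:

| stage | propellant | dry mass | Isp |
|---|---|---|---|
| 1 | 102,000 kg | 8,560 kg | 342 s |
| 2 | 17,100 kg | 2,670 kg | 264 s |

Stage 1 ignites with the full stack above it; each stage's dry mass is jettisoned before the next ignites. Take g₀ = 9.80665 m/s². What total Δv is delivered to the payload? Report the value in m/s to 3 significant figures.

Ignition mass of stage 1 = 102,000+8,560 + 17,100+2,670 + 2,790 = 133,120 kg.
Stage 1: m₀ = 133,120 kg, m_f = 133,120 − 102,000 = 31,120 kg; Δv = 342×9.80665×ln(4.278) = 3353.9×1.4534 ≈ 4875 m/s.
Stage 2: m₀ = 22,560 kg, m_f = 22,560 − 17,100 = 5,460 kg; Δv = 264×9.80665×ln(4.132) = 2589.0×1.4187 ≈ 3673 m/s.
Total Δv = 4875 + 3673 = 8548 m/s.

Δv ≈ 8550 m/s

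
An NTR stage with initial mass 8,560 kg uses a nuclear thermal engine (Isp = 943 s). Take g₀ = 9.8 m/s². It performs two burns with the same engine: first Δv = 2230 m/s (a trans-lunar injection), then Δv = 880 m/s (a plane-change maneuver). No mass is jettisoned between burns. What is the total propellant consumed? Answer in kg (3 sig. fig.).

v_e = Isp · g₀ = 943 × 9.8 = 9241.4 m/s.
After the first burn: m = 8560 × exp(−2230/9241.4) = 8560 × 0.78560 = 6,724.74 kg.
After the second burn: m = 6,724.74 × exp(−880/9241.4) = 6,724.74 × 0.90917 = 6,113.93 kg.
Total propellant = m₀ − m_final = 8560 − 6,113.93 = 2,446.07 kg.

total propellant consumed ≈ 2450 kg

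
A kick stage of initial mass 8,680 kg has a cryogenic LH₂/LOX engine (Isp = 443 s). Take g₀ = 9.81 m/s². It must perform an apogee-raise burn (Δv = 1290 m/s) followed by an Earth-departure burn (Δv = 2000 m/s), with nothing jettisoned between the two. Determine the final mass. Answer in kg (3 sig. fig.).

final mass ≈ 4070 kg

v_e = Isp · g₀ = 443 × 9.81 = 4345.8 m/s.
After the first burn: m = 8680 × exp(−1290/4345.8) = 8680 × 0.74317 = 6,450.72 kg.
After the second burn: m = 6,450.72 × exp(−2000/4345.8) = 6,450.72 × 0.63115 = 4,071.37 kg.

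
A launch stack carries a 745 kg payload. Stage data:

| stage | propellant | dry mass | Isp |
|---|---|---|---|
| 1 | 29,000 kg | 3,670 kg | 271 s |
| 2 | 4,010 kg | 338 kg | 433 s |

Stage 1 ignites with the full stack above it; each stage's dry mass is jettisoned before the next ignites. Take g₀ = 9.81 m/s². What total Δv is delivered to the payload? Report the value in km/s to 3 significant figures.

Δv ≈ 10.5 km/s

Ignition mass of stage 1 = 29,000+3,670 + 4,010+338 + 745 = 37,763 kg.
Stage 1: m₀ = 37,763 kg, m_f = 37,763 − 29,000 = 8,763 kg; Δv = 271×9.81×ln(4.309) = 2658.5×1.4608 ≈ 3884 m/s.
Stage 2: m₀ = 5,093 kg, m_f = 5,093 − 4,010 = 1,083 kg; Δv = 433×9.81×ln(4.703) = 4247.7×1.5481 ≈ 6576 m/s.
Total Δv = 3884 + 6576 = 10460 m/s.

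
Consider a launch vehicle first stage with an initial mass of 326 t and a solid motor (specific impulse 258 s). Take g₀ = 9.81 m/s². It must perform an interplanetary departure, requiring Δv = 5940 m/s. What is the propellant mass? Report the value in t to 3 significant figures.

propellant mass ≈ 295 t

v_e = Isp · g₀ = 258 × 9.81 = 2531.0 m/s.
Rocket equation: m₀/m_f = exp(Δv / v_e) = exp(5940 / 2531.0) = exp(2.3469) = 10.4533.
m_f = 326 / 10.4533 = 31.1863 t, so propellant = m₀ − m_f = 326 − 31.1863 = 294.8137 t.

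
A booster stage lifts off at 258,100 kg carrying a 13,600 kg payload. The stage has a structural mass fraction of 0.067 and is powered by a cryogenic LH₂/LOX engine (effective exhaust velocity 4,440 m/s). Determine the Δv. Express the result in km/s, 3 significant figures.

Stage wet mass = m₀ − payload = 258,100 − 13,600 = 244,500 kg.
Stage dry mass = ε × stage wet mass = 0.067 × 244,500 = 16,381.5 kg.
Burnout mass m_f = stage dry + payload = 16,381.5 + 13,600 = 29,981.5 kg.
Δv = v_e · ln(258,100/29,981.5) = 4440.0 × ln(8.609) = 4440.0 × 2.1528 ≈ 9558 m/s.

Δv ≈ 9.56 km/s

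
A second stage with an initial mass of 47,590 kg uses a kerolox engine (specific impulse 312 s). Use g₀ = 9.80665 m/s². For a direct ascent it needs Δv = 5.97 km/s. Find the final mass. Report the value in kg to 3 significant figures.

v_e = Isp · g₀ = 312 × 9.80665 = 3059.7 m/s.
Rocket equation: m₀/m_f = exp(Δv / v_e) = exp(5970 / 3059.7) = exp(1.9512) = 7.0370.
m_f = m₀ / 7.0370 = 47,590 / 7.0370 = 6,762.83 kg.

final mass ≈ 6760 kg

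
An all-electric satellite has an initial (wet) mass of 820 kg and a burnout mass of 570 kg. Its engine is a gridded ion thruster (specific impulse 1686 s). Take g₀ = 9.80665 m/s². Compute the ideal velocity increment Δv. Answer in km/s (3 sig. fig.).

Δv ≈ 6.01 km/s

v_e = Isp · g₀ = 1686 × 9.80665 = 16534.0 m/s.
Rocket equation: Δv = v_e · ln(m₀/m_f) = 16534.0 × ln(1.439) = 16534.0 × 0.3637 ≈ 6012.9 m/s.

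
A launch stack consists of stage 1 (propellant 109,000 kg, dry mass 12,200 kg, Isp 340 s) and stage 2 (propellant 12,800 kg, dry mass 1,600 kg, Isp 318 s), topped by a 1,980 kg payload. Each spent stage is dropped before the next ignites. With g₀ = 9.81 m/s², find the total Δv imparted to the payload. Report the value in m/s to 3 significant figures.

Δv ≈ 9990 m/s

Ignition mass of stage 1 = 109,000+12,200 + 12,800+1,600 + 1,980 = 137,580 kg.
Stage 1: m₀ = 137,580 kg, m_f = 137,580 − 109,000 = 28,580 kg; Δv = 340×9.81×ln(4.814) = 3335.4×1.5715 ≈ 5242 m/s.
Stage 2: m₀ = 16,380 kg, m_f = 16,380 − 12,800 = 3,580 kg; Δv = 318×9.81×ln(4.575) = 3119.6×1.5207 ≈ 4744 m/s.
Total Δv = 5242 + 4744 = 9986 m/s.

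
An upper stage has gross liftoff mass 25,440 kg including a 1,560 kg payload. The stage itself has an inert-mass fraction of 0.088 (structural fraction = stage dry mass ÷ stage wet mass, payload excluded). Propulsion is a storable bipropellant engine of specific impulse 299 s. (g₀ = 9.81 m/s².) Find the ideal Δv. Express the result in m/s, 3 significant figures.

Δv ≈ 5690 m/s

Stage wet mass = m₀ − payload = 25,440 − 1,560 = 23,880 kg.
Stage dry mass = ε × stage wet mass = 0.088 × 23,880 = 2,101.44 kg.
Burnout mass m_f = stage dry + payload = 2,101.44 + 1,560 = 3,661.44 kg.
v_e = Isp · g₀ = 299 × 9.81 = 2933.2 m/s.
Using Δv = v_e ln(m₀/m_f): Δv = v_e · ln(25,440/3,661.44) = 2933.2 × ln(6.948) = 2933.2 × 1.9385 ≈ 5686 m/s.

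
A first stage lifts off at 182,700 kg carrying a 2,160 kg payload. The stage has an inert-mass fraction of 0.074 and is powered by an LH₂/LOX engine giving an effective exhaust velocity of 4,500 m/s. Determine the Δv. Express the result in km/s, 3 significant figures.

Δv ≈ 11.1 km/s

Stage wet mass = m₀ − payload = 182,700 − 2,160 = 180,540 kg.
Stage dry mass = ε × stage wet mass = 0.074 × 180,540 = 13,360 kg.
Burnout mass m_f = stage dry + payload = 13,360 + 2,160 = 15,520 kg.
From the ideal rocket equation, Δv = v_e · ln(182,700/15,520) = 4500.0 × ln(11.77) = 4500.0 × 2.4657 ≈ 11096 m/s.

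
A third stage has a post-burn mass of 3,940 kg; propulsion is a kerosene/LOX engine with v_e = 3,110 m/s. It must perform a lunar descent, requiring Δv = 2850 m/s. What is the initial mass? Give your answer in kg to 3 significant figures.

initial mass ≈ 9850 kg

From the ideal rocket equation, m₀/m_f = exp(Δv / v_e) = exp(2850 / 3110.0) = exp(0.9164) = 2.5003.
m₀ = m_f × 2.5003 = 3,940 × 2.5003 = 9,851.18 kg.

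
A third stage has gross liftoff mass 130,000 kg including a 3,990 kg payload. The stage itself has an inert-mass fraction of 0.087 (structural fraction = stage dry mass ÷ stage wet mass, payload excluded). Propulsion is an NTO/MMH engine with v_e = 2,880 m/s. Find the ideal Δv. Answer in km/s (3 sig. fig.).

Δv ≈ 6.23 km/s

Stage wet mass = m₀ − payload = 130,000 − 3,990 = 126,010 kg.
Stage dry mass = ε × stage wet mass = 0.087 × 126,010 = 10,962.9 kg.
Burnout mass m_f = stage dry + payload = 10,962.9 + 3,990 = 14,952.9 kg.
Δv = v_e · ln(130,000/14,952.9) = 2880.0 × ln(8.694) = 2880.0 × 2.1626 ≈ 6228 m/s.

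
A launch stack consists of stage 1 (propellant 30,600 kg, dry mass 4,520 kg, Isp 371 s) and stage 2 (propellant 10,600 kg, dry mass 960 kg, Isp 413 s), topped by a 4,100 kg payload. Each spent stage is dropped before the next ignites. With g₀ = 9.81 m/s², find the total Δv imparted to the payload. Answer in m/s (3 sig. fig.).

Δv ≈ 7940 m/s

Ignition mass of stage 1 = 30,600+4,520 + 10,600+960 + 4,100 = 50,780 kg.
Stage 1: m₀ = 50,780 kg, m_f = 50,780 − 30,600 = 20,180 kg; Δv = 371×9.81×ln(2.516) = 3639.5×0.9228 ≈ 3359 m/s.
Stage 2: m₀ = 15,660 kg, m_f = 15,660 − 10,600 = 5,060 kg; Δv = 413×9.81×ln(3.095) = 4051.5×1.1297 ≈ 4577 m/s.
Total Δv = 3359 + 4577 = 7936 m/s.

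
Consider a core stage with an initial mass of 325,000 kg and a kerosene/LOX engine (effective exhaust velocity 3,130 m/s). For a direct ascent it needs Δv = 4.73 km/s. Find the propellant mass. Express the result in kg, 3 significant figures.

m₀/m_f = exp(Δv / v_e) = exp(4730 / 3130.0) = exp(1.5112) = 4.5321.
m_f = 325,000 / 4.5321 = 71,710.7 kg, so propellant = m₀ − m_f = 325,000 − 71,710.7 = 253,289.3 kg.

propellant mass ≈ 253000 kg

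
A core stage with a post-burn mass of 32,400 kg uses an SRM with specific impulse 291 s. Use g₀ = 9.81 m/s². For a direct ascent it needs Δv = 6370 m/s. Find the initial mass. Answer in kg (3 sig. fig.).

v_e = Isp · g₀ = 291 × 9.81 = 2854.7 m/s.
Using Δv = v_e ln(m₀/m_f): m₀/m_f = exp(Δv / v_e) = exp(6370 / 2854.7) = exp(2.2314) = 9.3129.
m₀ = m_f × 9.3129 = 32,400 × 9.3129 = 301,738 kg.

initial mass ≈ 302000 kg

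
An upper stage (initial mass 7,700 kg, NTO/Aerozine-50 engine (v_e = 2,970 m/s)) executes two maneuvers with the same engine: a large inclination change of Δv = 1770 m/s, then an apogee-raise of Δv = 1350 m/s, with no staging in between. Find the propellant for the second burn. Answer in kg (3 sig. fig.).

After the first burn: m = 7700 × exp(−1770/2970.0) = 7700 × 0.55103 = 4,242.93 kg.
After the second burn: m = 4,242.93 × exp(−1350/2970.0) = 4,242.93 × 0.63474 = 2,693.16 kg.
Second-burn propellant = 4,242.93 − 2,693.16 = 1,549.77 kg.

propellant for the second burn ≈ 1550 kg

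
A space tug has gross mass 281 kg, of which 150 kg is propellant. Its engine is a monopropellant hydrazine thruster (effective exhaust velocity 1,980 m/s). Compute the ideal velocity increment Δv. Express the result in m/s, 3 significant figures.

m_f = m₀ − m_prop = 281 − 150 = 131 kg.
Δv = v_e · ln(m₀/m_f) = 1980.0 × ln(2.145) = 1980.0 × 0.7632 ≈ 1511.1 m/s.

Δv ≈ 1510 m/s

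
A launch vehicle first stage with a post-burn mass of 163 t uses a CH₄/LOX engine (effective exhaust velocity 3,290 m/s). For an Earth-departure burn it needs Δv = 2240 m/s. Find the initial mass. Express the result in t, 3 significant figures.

Using Δv = v_e ln(m₀/m_f): m₀/m_f = exp(Δv / v_e) = exp(2240 / 3290.0) = exp(0.6809) = 1.9756.
m₀ = m_f × 1.9756 = 163 × 1.9756 = 322.023 t.

initial mass ≈ 322 t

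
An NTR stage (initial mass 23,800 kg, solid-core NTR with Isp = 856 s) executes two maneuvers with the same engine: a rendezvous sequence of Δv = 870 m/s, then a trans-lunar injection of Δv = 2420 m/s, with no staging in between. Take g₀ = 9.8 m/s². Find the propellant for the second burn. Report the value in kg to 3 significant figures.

propellant for the second burn ≈ 5380 kg

v_e = Isp · g₀ = 856 × 9.8 = 8388.8 m/s.
After the first burn: m = 23800 × exp(−870/8388.8) = 23800 × 0.90149 = 21,455.5 kg.
After the second burn: m = 21,455.5 × exp(−2420/8388.8) = 21,455.5 × 0.74940 = 16,078.8 kg.
Second-burn propellant = 21,455.5 − 16,078.8 = 5,376.7 kg.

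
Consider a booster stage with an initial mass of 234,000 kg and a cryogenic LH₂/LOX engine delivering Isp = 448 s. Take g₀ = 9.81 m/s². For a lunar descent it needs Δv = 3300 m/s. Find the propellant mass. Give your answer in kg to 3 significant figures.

v_e = Isp · g₀ = 448 × 9.81 = 4394.9 m/s.
By the Tsiolkovsky rocket equation, m₀/m_f = exp(Δv / v_e) = exp(3300 / 4394.9) = exp(0.7509) = 2.1189.
m_f = 234,000 / 2.1189 = 110,435 kg, so propellant = m₀ − m_f = 234,000 − 110,435 = 123,565 kg.

propellant mass ≈ 124000 kg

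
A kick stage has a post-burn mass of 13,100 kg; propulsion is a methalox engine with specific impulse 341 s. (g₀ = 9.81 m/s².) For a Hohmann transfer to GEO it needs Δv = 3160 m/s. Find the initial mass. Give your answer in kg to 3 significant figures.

v_e = Isp · g₀ = 341 × 9.81 = 3345.2 m/s.
From the ideal rocket equation, m₀/m_f = exp(Δv / v_e) = exp(3160 / 3345.2) = exp(0.9446) = 2.5719.
m₀ = m_f × 2.5719 = 13,100 × 2.5719 = 33,691.9 kg.

initial mass ≈ 33700 kg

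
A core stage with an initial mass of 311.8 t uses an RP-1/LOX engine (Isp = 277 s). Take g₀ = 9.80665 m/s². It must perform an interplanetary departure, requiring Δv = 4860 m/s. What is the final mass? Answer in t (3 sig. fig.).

final mass ≈ 52.1 t

v_e = Isp · g₀ = 277 × 9.80665 = 2716.4 m/s.
From the ideal rocket equation, m₀/m_f = exp(Δv / v_e) = exp(4860 / 2716.4) = exp(1.7891) = 5.9841.
m_f = m₀ / 5.9841 = 311.8 / 5.9841 = 52.1047 t.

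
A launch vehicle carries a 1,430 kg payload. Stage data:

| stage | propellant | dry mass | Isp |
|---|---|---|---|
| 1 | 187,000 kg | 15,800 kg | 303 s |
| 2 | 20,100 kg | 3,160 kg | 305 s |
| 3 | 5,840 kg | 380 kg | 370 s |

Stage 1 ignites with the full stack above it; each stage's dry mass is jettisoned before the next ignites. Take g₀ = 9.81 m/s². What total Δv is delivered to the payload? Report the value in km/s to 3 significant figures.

Ignition mass of stage 1 = 187,000+15,800 + 20,100+3,160 + 5,840+380 + 1,430 = 233,710 kg.
Stage 1: m₀ = 233,710 kg, m_f = 233,710 − 187,000 = 46,710 kg; Δv = 303×9.81×ln(5.003) = 2972.4×1.6101 ≈ 4786 m/s.
Stage 2: m₀ = 30,910 kg, m_f = 30,910 − 20,100 = 10,810 kg; Δv = 305×9.81×ln(2.859) = 2992.1×1.0506 ≈ 3143 m/s.
Stage 3: m₀ = 7,650 kg, m_f = 7,650 − 5,840 = 1,810 kg; Δv = 370×9.81×ln(4.227) = 3629.7×1.4414 ≈ 5232 m/s.
Total Δv = 4786 + 3143 + 5232 = 13161 m/s.

Δv ≈ 13.2 km/s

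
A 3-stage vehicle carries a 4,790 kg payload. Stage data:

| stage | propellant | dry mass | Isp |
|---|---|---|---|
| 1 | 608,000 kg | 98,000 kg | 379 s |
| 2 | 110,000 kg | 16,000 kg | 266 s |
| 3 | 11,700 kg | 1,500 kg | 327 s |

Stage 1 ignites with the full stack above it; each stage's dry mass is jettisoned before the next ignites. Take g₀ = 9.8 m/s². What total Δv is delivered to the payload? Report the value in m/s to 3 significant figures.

Ignition mass of stage 1 = 608,000+98,000 + 110,000+16,000 + 11,700+1,500 + 4,790 = 849,990 kg.
Stage 1: m₀ = 849,990 kg, m_f = 849,990 − 608,000 = 241,990 kg; Δv = 379×9.8×ln(3.513) = 3714.2×1.2563 ≈ 4666 m/s.
Stage 2: m₀ = 143,990 kg, m_f = 143,990 − 110,000 = 33,990 kg; Δv = 266×9.8×ln(4.236) = 2606.8×1.4437 ≈ 3763 m/s.
Stage 3: m₀ = 17,990 kg, m_f = 17,990 − 11,700 = 6,290 kg; Δv = 327×9.8×ln(2.86) = 3204.6×1.0509 ≈ 3368 m/s.
Total Δv = 4666 + 3763 + 3368 = 11797 m/s.

Δv ≈ 11800 m/s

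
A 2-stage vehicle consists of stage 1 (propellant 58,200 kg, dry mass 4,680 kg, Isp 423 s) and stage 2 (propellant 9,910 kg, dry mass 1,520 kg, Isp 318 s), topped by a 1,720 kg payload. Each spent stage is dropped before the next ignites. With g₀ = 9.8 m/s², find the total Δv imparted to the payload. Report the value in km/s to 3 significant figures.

Ignition mass of stage 1 = 58,200+4,680 + 9,910+1,520 + 1,720 = 76,030 kg.
Stage 1: m₀ = 76,030 kg, m_f = 76,030 − 58,200 = 17,830 kg; Δv = 423×9.8×ln(4.264) = 4145.4×1.4502 ≈ 6012 m/s.
Stage 2: m₀ = 13,150 kg, m_f = 13,150 − 9,910 = 3,240 kg; Δv = 318×9.8×ln(4.059) = 3116.4×1.4008 ≈ 4366 m/s.
Total Δv = 6012 + 4366 = 10378 m/s.

Δv ≈ 10.4 km/s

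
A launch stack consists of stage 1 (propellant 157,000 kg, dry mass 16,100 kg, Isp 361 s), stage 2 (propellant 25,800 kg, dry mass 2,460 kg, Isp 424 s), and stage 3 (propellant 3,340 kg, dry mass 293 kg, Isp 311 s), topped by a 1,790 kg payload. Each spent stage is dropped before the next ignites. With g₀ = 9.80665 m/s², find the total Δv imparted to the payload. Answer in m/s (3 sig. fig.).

Ignition mass of stage 1 = 157,000+16,100 + 25,800+2,460 + 3,340+293 + 1,790 = 206,783 kg.
Stage 1: m₀ = 206,783 kg, m_f = 206,783 − 157,000 = 49,783 kg; Δv = 361×9.80665×ln(4.154) = 3540.2×1.4240 ≈ 5041 m/s.
Stage 2: m₀ = 33,683 kg, m_f = 33,683 − 25,800 = 7,883 kg; Δv = 424×9.80665×ln(4.273) = 4158.0×1.4523 ≈ 6039 m/s.
Stage 3: m₀ = 5,423 kg, m_f = 5,423 − 3,340 = 2,083 kg; Δv = 311×9.80665×ln(2.603) = 3049.9×0.9568 ≈ 2918 m/s.
Total Δv = 5041 + 6039 + 2918 = 13998 m/s.

Δv ≈ 14000 m/s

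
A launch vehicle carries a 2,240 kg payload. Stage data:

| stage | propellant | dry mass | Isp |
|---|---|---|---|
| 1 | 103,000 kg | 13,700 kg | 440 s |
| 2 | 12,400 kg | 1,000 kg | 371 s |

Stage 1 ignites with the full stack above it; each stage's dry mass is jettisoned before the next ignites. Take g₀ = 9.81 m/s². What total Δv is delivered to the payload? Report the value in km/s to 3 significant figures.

Δv ≈ 12.2 km/s

Ignition mass of stage 1 = 103,000+13,700 + 12,400+1,000 + 2,240 = 132,340 kg.
Stage 1: m₀ = 132,340 kg, m_f = 132,340 − 103,000 = 29,340 kg; Δv = 440×9.81×ln(4.511) = 4316.4×1.5064 ≈ 6502 m/s.
Stage 2: m₀ = 15,640 kg, m_f = 15,640 − 12,400 = 3,240 kg; Δv = 371×9.81×ln(4.827) = 3639.5×1.5743 ≈ 5730 m/s.
Total Δv = 6502 + 5730 = 12232 m/s.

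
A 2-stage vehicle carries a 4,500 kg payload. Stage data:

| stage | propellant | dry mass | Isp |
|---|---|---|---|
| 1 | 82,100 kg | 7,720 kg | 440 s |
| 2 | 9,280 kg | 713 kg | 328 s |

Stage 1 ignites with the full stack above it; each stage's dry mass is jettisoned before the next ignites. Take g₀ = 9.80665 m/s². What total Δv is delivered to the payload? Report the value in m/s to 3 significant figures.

Ignition mass of stage 1 = 82,100+7,720 + 9,280+713 + 4,500 = 104,313 kg.
Stage 1: m₀ = 104,313 kg, m_f = 104,313 − 82,100 = 22,213 kg; Δv = 440×9.80665×ln(4.696) = 4314.9×1.5467 ≈ 6674 m/s.
Stage 2: m₀ = 14,493 kg, m_f = 14,493 − 9,280 = 5,213 kg; Δv = 328×9.80665×ln(2.78) = 3216.6×1.0225 ≈ 3289 m/s.
Total Δv = 6674 + 3289 = 9963 m/s.

Δv ≈ 9960 m/s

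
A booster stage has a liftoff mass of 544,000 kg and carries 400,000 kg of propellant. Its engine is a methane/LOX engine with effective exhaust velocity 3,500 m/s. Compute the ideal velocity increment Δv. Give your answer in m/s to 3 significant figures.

m_f = m₀ − m_prop = 544,000 − 400,000 = 144,000 kg.
Δv = v_e · ln(m₀/m_f) = 3500.0 × ln(3.778) = 3500.0 × 1.3291 ≈ 4652.0 m/s.

Δv ≈ 4650 m/s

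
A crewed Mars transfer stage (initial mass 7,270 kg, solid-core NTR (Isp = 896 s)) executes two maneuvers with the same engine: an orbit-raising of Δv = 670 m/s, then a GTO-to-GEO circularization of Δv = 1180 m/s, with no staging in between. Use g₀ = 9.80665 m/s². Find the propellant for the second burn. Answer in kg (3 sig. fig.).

v_e = Isp · g₀ = 896 × 9.80665 = 8786.8 m/s.
After the first burn: m = 7270 × exp(−670/8786.8) = 7270 × 0.92658 = 6,736.24 kg.
After the second burn: m = 6,736.24 × exp(−1180/8786.8) = 6,736.24 × 0.87433 = 5,889.7 kg.
Second-burn propellant = 6,736.24 − 5,889.7 = 846.54 kg.

propellant for the second burn ≈ 847 kg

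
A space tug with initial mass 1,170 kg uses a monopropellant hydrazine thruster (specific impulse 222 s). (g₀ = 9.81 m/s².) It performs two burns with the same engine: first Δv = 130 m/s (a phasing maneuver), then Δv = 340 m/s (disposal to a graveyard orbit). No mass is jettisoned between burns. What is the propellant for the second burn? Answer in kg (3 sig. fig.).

propellant for the second burn ≈ 159 kg

v_e = Isp · g₀ = 222 × 9.81 = 2177.8 m/s.
After the first burn: m = 1170 × exp(−130/2177.8) = 1170 × 0.94205 = 1,102.2 kg.
After the second burn: m = 1,102.2 × exp(−340/2177.8) = 1,102.2 × 0.85546 = 942.888 kg.
Second-burn propellant = 1,102.2 − 942.888 = 159.312 kg.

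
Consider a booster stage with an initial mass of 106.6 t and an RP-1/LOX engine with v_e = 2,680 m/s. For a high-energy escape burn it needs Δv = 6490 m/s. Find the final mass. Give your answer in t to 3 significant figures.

By the Tsiolkovsky rocket equation, m₀/m_f = exp(Δv / v_e) = exp(6490 / 2680.0) = exp(2.4216) = 11.2643.
m_f = m₀ / 11.2643 = 106.6 / 11.2643 = 9.46353 t.

final mass ≈ 9.46 t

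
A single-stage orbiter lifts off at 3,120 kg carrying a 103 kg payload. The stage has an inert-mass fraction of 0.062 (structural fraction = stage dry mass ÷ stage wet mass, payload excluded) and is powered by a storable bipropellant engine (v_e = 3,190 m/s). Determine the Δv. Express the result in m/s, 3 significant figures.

Stage wet mass = m₀ − payload = 3,120 − 103 = 3,017 kg.
Stage dry mass = ε × stage wet mass = 0.062 × 3,017 = 187.054 kg.
Burnout mass m_f = stage dry + payload = 187.054 + 103 = 290.054 kg.
Δv = v_e · ln(3,120/290.054) = 3190.0 × ln(10.76) = 3190.0 × 2.3755 ≈ 7578 m/s.

Δv ≈ 7580 m/s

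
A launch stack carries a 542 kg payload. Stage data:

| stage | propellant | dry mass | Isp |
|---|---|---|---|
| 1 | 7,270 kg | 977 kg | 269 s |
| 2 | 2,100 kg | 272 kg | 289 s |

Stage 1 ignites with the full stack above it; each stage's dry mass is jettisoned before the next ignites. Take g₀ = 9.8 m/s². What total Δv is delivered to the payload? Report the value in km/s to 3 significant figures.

Δv ≈ 6.39 km/s

Ignition mass of stage 1 = 7,270+977 + 2,100+272 + 542 = 11,161 kg.
Stage 1: m₀ = 11,161 kg, m_f = 11,161 − 7,270 = 3,891 kg; Δv = 269×9.8×ln(2.868) = 2636.2×1.0538 ≈ 2778 m/s.
Stage 2: m₀ = 2,914 kg, m_f = 2,914 − 2,100 = 814 kg; Δv = 289×9.8×ln(3.58) = 2832.2×1.2753 ≈ 3612 m/s.
Total Δv = 2778 + 3612 = 6390 m/s.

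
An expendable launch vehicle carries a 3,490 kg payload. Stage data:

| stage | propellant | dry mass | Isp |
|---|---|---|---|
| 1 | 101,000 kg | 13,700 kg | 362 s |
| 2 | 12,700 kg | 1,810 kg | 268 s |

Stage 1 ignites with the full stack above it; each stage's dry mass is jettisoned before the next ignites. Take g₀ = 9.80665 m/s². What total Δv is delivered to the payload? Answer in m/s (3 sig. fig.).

Ignition mass of stage 1 = 101,000+13,700 + 12,700+1,810 + 3,490 = 132,700 kg.
Stage 1: m₀ = 132,700 kg, m_f = 132,700 − 101,000 = 31,700 kg; Δv = 362×9.80665×ln(4.186) = 3550.0×1.4318 ≈ 5083 m/s.
Stage 2: m₀ = 18,000 kg, m_f = 18,000 − 12,700 = 5,300 kg; Δv = 268×9.80665×ln(3.396) = 2628.2×1.2227 ≈ 3213 m/s.
Total Δv = 5083 + 3213 = 8296 m/s.

Δv ≈ 8300 m/s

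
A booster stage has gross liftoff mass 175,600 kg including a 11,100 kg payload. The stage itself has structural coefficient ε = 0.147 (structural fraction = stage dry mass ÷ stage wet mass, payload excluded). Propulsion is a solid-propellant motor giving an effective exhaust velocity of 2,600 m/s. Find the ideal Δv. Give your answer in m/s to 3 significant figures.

Stage wet mass = m₀ − payload = 175,600 − 11,100 = 164,500 kg.
Stage dry mass = ε × stage wet mass = 0.147 × 164,500 = 24,181.5 kg.
Burnout mass m_f = stage dry + payload = 24,181.5 + 11,100 = 35,281.5 kg.
From the ideal rocket equation, Δv = v_e · ln(175,600/35,281.5) = 2600.0 × ln(4.977) = 2600.0 × 1.6048 ≈ 4173 m/s.

Δv ≈ 4170 m/s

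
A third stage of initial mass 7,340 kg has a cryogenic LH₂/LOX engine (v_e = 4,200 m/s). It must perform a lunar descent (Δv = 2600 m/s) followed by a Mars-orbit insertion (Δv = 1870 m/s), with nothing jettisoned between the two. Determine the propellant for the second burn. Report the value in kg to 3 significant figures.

After the first burn: m = 7340 × exp(−2600/4200.0) = 7340 × 0.53846 = 3,952.3 kg.
After the second burn: m = 3,952.3 × exp(−1870/4200.0) = 3,952.3 × 0.64067 = 2,532.12 kg.
Second-burn propellant = 3,952.3 − 2,532.12 = 1,420.18 kg.

propellant for the second burn ≈ 1420 kg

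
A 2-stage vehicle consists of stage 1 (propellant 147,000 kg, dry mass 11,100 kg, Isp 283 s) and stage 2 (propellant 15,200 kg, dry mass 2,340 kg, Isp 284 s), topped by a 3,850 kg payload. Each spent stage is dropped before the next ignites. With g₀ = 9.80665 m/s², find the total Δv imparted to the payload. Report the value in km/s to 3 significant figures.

Δv ≈ 8.20 km/s

Ignition mass of stage 1 = 147,000+11,100 + 15,200+2,340 + 3,850 = 179,490 kg.
Stage 1: m₀ = 179,490 kg, m_f = 179,490 − 147,000 = 32,490 kg; Δv = 283×9.80665×ln(5.524) = 2775.3×1.7092 ≈ 4743 m/s.
Stage 2: m₀ = 21,390 kg, m_f = 21,390 − 15,200 = 6,190 kg; Δv = 284×9.80665×ln(3.456) = 2785.1×1.2400 ≈ 3453 m/s.
Total Δv = 4743 + 3453 = 8196 m/s.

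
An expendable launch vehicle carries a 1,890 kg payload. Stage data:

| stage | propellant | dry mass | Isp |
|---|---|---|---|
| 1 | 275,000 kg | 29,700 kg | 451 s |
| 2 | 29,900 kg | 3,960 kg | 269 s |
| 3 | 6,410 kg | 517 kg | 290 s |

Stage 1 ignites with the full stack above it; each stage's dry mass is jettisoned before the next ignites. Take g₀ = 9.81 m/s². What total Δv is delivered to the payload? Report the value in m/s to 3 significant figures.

Ignition mass of stage 1 = 275,000+29,700 + 29,900+3,960 + 6,410+517 + 1,890 = 347,377 kg.
Stage 1: m₀ = 347,377 kg, m_f = 347,377 − 275,000 = 72,377 kg; Δv = 451×9.81×ln(4.8) = 4424.3×1.5685 ≈ 6940 m/s.
Stage 2: m₀ = 42,677 kg, m_f = 42,677 − 29,900 = 12,777 kg; Δv = 269×9.81×ln(3.34) = 2638.9×1.2060 ≈ 3183 m/s.
Stage 3: m₀ = 8,817 kg, m_f = 8,817 − 6,410 = 2,407 kg; Δv = 290×9.81×ln(3.663) = 2844.9×1.2983 ≈ 3694 m/s.
Total Δv = 6940 + 3183 + 3694 = 13817 m/s.

Δv ≈ 13800 m/s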